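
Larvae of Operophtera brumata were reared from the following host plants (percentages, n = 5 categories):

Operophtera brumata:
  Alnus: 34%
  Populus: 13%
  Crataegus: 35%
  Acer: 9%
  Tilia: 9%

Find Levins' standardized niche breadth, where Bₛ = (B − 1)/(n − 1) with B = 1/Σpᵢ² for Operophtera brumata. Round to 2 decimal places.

0.67

Convert percentages to proportions (divide by 100).
Σpᵢ² = 0.34² + 0.13² + 0.35² + 0.09² + 0.09² = 0.1156 + 0.0169 + 0.1225 + 0.0081 + 0.0081 = 0.2712
B = 1 / 0.2712 = 3.6873
Bₛ = (B − 1)/(n − 1) = (3.6873 − 1)/(5 − 1) = 2.6873/4 = 0.6718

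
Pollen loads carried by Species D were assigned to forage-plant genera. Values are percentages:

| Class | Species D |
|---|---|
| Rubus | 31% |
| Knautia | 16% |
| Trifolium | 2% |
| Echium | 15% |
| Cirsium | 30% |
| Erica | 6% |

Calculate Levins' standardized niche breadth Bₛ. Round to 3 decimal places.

Convert percentages to proportions (divide by 100).
Σpᵢ² = 0.31² + 0.16² + 0.02² + 0.15² + 0.30² + 0.06² = 0.0961 + 0.0256 + 0.0004 + 0.0225 + 0.0900 + 0.0036 = 0.2382
B = 1 / 0.2382 = 4.19815
Bₛ = (B − 1)/(n − 1) = (4.19815 − 1)/(6 − 1) = 3.19815/5 = 0.63963

0.640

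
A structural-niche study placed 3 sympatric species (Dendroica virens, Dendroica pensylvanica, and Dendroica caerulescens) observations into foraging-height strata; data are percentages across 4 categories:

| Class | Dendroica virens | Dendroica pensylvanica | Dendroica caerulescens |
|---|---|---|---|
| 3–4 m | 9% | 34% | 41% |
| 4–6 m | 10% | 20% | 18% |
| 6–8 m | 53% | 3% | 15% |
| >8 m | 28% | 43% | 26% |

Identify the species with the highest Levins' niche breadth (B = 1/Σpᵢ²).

Convert percentages to proportions (divide by 100).
Σp_vireᵢ² = 0.09² + 0.10² + 0.53² + 0.28² = 0.0081 + 0.0100 + 0.2809 + 0.0784 = 0.3774
B_vire = 1 / 0.3774 = 2.6497
Σp_pensᵢ² = 0.34² + 0.20² + 0.03² + 0.43² = 0.1156 + 0.0400 + 0.0009 + 0.1849 = 0.3414
B_pens = 1 / 0.3414 = 2.9291
Σp_caerᵢ² = 0.41² + 0.18² + 0.15² + 0.26² = 0.1681 + 0.0324 + 0.0225 + 0.0676 = 0.2906
B_caer = 1 / 0.2906 = 3.4412
Highest B → broadest niche (most generalist): Dendroica caerulescens (B = 3.44).

Dendroica caerulescens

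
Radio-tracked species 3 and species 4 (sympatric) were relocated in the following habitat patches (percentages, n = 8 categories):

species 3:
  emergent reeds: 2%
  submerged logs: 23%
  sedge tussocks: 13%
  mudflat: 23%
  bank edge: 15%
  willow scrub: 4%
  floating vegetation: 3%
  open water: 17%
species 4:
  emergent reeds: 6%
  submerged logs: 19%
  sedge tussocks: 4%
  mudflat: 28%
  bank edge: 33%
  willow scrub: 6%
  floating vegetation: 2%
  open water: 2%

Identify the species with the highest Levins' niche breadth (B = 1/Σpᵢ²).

Convert percentages to proportions (divide by 100).
Σp_3ᵢ² = 0.02² + 0.23² + 0.13² + 0.23² + 0.15² + 0.04² + 0.03² + 0.17² = 0.0004 + 0.0529 + 0.0169 + 0.0529 + 0.0225 + 0.0016 + 0.0009 + 0.0289 = 0.1770
B_3 = 1 / 0.1770 = 5.6497
Σp_4ᵢ² = 0.06² + 0.19² + 0.04² + 0.28² + 0.33² + 0.06² + 0.02² + 0.02² = 0.0036 + 0.0361 + 0.0016 + 0.0784 + 0.1089 + 0.0036 + 0.0004 + 0.0004 = 0.2330
B_4 = 1 / 0.2330 = 4.2918
Highest B → broadest niche (most generalist): species 3 (B = 5.65).

species 3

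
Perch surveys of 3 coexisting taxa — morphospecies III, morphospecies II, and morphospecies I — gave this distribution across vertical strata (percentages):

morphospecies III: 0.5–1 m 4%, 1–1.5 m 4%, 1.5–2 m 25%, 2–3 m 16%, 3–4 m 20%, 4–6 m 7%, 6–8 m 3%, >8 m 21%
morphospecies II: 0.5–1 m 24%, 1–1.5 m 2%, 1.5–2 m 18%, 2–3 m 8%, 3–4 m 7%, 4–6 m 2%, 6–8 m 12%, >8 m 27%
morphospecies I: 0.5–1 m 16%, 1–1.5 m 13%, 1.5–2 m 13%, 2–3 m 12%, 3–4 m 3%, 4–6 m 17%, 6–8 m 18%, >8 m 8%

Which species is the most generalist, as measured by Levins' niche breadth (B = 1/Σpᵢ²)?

Convert percentages to proportions (divide by 100).
Σp_IIIᵢ² = 0.04² + 0.04² + 0.25² + 0.16² + 0.20² + 0.07² + 0.03² + 0.21² = 0.0016 + 0.0016 + 0.0625 + 0.0256 + 0.0400 + 0.0049 + 0.0009 + 0.0441 = 0.1812
B_III = 1 / 0.1812 = 5.5188
Σp_IIᵢ² = 0.24² + 0.02² + 0.18² + 0.08² + 0.07² + 0.02² + 0.12² + 0.27² = 0.0576 + 0.0004 + 0.0324 + 0.0064 + 0.0049 + 0.0004 + 0.0144 + 0.0729 = 0.1894
B_II = 1 / 0.1894 = 5.2798
Σp_Iᵢ² = 0.16² + 0.13² + 0.13² + 0.12² + 0.03² + 0.17² + 0.18² + 0.08² = 0.0256 + 0.0169 + 0.0169 + 0.0144 + 0.0009 + 0.0289 + 0.0324 + 0.0064 = 0.1424
B_I = 1 / 0.1424 = 7.0225
Highest B → broadest niche (most generalist): morphospecies I (B = 7.02).

morphospecies I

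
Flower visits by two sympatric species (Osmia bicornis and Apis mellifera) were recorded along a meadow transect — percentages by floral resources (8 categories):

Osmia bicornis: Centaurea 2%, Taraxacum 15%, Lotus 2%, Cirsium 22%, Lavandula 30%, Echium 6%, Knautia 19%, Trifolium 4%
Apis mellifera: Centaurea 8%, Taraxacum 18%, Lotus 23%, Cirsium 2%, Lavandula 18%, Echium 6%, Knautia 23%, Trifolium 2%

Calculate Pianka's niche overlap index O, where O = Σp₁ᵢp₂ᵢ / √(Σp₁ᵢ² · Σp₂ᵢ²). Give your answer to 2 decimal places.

Convert percentages to proportions (divide by 100).
Σ p₁ᵢp₂ᵢ = 0.0016 + 0.0270 + 0.0046 + 0.0044 + 0.0540 + 0.0036 + 0.0437 + 0.0008 = 0.1397
Σp_1ᵢ² = 0.02² + 0.15² + 0.02² + 0.22² + 0.30² + 0.06² + 0.19² + 0.04² = 0.0004 + 0.0225 + 0.0004 + 0.0484 + 0.0900 + 0.0036 + 0.0361 + 0.0016 = 0.2030
Σp_2ᵢ² = 0.08² + 0.18² + 0.23² + 0.02² + 0.18² + 0.06² + 0.23² + 0.02² = 0.0064 + 0.0324 + 0.0529 + 0.0004 + 0.0324 + 0.0036 + 0.0529 + 0.0004 = 0.1814
O = 0.1397 / √(0.2030 × 0.1814) = 0.1397 / 0.19190 = 0.7280

0.73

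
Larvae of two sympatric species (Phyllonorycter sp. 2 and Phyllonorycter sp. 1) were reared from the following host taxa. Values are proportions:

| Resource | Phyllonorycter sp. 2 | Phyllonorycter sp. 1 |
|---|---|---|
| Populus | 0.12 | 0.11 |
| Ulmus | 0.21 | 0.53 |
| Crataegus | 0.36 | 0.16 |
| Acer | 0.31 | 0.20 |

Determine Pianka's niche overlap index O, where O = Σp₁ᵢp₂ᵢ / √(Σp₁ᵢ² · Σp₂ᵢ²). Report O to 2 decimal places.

Σ p₁ᵢp₂ᵢ = 0.0132 + 0.1113 + 0.0576 + 0.0620 = 0.2441
Σp_1ᵢ² = 0.12² + 0.21² + 0.36² + 0.31² = 0.0144 + 0.0441 + 0.1296 + 0.0961 = 0.2842
Σp_2ᵢ² = 0.11² + 0.53² + 0.16² + 0.20² = 0.0121 + 0.2809 + 0.0256 + 0.0400 = 0.3586
O = 0.2441 / √(0.2842 × 0.3586) = 0.2441 / 0.31924 = 0.7646

0.76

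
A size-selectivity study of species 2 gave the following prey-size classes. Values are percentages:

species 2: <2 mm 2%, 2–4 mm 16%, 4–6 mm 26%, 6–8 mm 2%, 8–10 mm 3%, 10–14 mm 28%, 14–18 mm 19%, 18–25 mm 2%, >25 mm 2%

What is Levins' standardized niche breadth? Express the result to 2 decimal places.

Convert percentages to proportions (divide by 100).
Σpᵢ² = 0.02² + 0.16² + 0.26² + 0.02² + 0.03² + 0.28² + 0.19² + 0.02² + 0.02² = 0.0004 + 0.0256 + 0.0676 + 0.0004 + 0.0009 + 0.0784 + 0.0361 + 0.0004 + 0.0004 = 0.2102
B = 1 / 0.2102 = 4.7574
Bₛ = (B − 1)/(n − 1) = (4.7574 − 1)/(9 − 1) = 3.7574/8 = 0.4697

0.47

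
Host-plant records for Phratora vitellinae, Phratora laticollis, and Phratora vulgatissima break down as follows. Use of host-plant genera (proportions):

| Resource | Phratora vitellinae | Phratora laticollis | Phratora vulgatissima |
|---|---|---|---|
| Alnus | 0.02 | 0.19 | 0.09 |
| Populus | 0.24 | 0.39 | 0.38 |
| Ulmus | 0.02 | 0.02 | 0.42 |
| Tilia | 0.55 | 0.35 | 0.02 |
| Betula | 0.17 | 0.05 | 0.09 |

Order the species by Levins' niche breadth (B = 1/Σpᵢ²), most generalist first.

Phratora laticollis > Phratora vulgatissima > Phratora vitellinae

Σp_viteᵢ² = 0.02² + 0.24² + 0.02² + 0.55² + 0.17² = 0.0004 + 0.0576 + 0.0004 + 0.3025 + 0.0289 = 0.3898
B_vite = 1 / 0.3898 = 2.5654
Σp_latiᵢ² = 0.19² + 0.39² + 0.02² + 0.35² + 0.05² = 0.0361 + 0.1521 + 0.0004 + 0.1225 + 0.0025 = 0.3136
B_lati = 1 / 0.3136 = 3.1888
Σp_vulgᵢ² = 0.09² + 0.38² + 0.42² + 0.02² + 0.09² = 0.0081 + 0.1444 + 0.1764 + 0.0004 + 0.0081 = 0.3374
B_vulg = 1 / 0.3374 = 2.9638
Ranking by B (broadest → narrowest): Phratora laticollis (3.19) > Phratora vulgatissima (2.96) > Phratora vitellinae (2.57)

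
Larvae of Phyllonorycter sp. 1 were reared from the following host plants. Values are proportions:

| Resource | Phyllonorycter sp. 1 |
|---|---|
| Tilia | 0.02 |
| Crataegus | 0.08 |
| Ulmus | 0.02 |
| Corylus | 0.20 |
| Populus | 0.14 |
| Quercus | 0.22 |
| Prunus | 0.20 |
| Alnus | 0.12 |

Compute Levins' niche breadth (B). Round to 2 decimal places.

5.90

Σpᵢ² = 0.02² + 0.08² + 0.02² + 0.20² + 0.14² + 0.22² + 0.20² + 0.12² = 0.0004 + 0.0064 + 0.0004 + 0.0400 + 0.0196 + 0.0484 + 0.0400 + 0.0144 = 0.1696
B = 1 / 0.1696 = 5.8962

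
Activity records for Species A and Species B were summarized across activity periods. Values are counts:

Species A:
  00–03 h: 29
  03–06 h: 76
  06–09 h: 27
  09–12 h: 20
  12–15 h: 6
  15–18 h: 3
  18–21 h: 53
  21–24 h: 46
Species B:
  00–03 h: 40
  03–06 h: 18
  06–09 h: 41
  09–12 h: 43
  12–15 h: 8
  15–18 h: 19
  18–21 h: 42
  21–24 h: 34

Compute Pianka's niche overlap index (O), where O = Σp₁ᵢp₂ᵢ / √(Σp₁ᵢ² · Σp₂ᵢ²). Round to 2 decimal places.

0.79

Proportions for Species A (n=260): 29/260=0.1115, 76/260=0.2923, 27/260=0.1038, 20/260=0.0769, 6/260=0.0231, 3/260=0.0115, 53/260=0.2038, 46/260=0.1769
Proportions for Species B (n=245): 40/245=0.1633, 18/245=0.0735, 41/245=0.1673, 43/245=0.1755, 8/245=0.0327, 19/245=0.0776, 42/245=0.1714, 34/245=0.1388
Σ p₁ᵢp₂ᵢ = 0.018208 + 0.021484 + 0.017366 + 0.013496 + 0.000755 + 0.000892 + 0.034931 + 0.024554 = 0.131686
Σp_1ᵢ² = 0.1115² + 0.2923² + 0.1038² + 0.0769² + 0.0231² + 0.0115² + 0.2038² + 0.1769² = 0.012432 + 0.085439 + 0.010774 + 0.005914 + 0.000534 + 0.000132 + 0.041534 + 0.031294 = 0.188053
Σp_2ᵢ² = 0.1633² + 0.0735² + 0.1673² + 0.1755² + 0.0327² + 0.0776² + 0.1714² + 0.1388² = 0.026667 + 0.005402 + 0.027989 + 0.030800 + 0.001069 + 0.006022 + 0.029378 + 0.019265 = 0.146592
O = 0.131686 / √(0.188053 × 0.146592) = 0.131686 / 0.1660333 = 0.7931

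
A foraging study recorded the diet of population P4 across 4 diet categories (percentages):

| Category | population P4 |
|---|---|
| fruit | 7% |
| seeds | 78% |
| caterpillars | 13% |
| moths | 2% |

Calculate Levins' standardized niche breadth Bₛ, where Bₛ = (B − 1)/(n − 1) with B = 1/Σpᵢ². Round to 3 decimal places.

0.195

Convert percentages to proportions (divide by 100).
Σpᵢ² = 0.07² + 0.78² + 0.13² + 0.02² = 0.0049 + 0.6084 + 0.0169 + 0.0004 = 0.6306
B = 1 / 0.6306 = 1.58579
Bₛ = (B − 1)/(n − 1) = (1.58579 − 1)/(4 − 1) = 0.58579/3 = 0.19526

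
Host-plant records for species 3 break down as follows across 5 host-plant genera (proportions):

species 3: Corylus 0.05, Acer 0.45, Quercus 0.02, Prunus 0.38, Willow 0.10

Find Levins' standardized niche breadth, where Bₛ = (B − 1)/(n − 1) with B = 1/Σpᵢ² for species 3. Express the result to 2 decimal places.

0.44

Σpᵢ² = 0.05² + 0.45² + 0.02² + 0.38² + 0.10² = 0.0025 + 0.2025 + 0.0004 + 0.1444 + 0.0100 = 0.3598
B = 1 / 0.3598 = 2.7793
Bₛ = (B − 1)/(n − 1) = (2.7793 − 1)/(5 − 1) = 1.7793/4 = 0.4448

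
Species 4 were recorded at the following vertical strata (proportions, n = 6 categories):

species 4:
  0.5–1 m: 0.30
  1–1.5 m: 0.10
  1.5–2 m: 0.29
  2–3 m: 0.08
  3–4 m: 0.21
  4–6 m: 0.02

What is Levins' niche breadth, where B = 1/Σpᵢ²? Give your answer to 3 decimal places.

Σpᵢ² = 0.30² + 0.10² + 0.29² + 0.08² + 0.21² + 0.02² = 0.0900 + 0.0100 + 0.0841 + 0.0064 + 0.0441 + 0.0004 = 0.2350
B = 1 / 0.2350 = 4.25532

4.255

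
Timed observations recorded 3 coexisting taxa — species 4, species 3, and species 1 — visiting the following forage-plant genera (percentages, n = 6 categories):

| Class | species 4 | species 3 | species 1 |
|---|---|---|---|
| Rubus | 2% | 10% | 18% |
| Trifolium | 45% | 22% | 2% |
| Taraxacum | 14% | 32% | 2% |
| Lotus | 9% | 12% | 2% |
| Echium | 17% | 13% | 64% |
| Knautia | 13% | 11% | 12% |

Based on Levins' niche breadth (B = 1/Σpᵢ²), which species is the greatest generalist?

species 3

Convert percentages to proportions (divide by 100).
Σp_4ᵢ² = 0.02² + 0.45² + 0.14² + 0.09² + 0.17² + 0.13² = 0.0004 + 0.2025 + 0.0196 + 0.0081 + 0.0289 + 0.0169 = 0.2764
B_4 = 1 / 0.2764 = 3.6179
Σp_3ᵢ² = 0.10² + 0.22² + 0.32² + 0.12² + 0.13² + 0.11² = 0.0100 + 0.0484 + 0.1024 + 0.0144 + 0.0169 + 0.0121 = 0.2042
B_3 = 1 / 0.2042 = 4.8972
Σp_1ᵢ² = 0.18² + 0.02² + 0.02² + 0.02² + 0.64² + 0.12² = 0.0324 + 0.0004 + 0.0004 + 0.0004 + 0.4096 + 0.0144 = 0.4576
B_1 = 1 / 0.4576 = 2.1853
Highest B → broadest niche (most generalist): species 3 (B = 4.90).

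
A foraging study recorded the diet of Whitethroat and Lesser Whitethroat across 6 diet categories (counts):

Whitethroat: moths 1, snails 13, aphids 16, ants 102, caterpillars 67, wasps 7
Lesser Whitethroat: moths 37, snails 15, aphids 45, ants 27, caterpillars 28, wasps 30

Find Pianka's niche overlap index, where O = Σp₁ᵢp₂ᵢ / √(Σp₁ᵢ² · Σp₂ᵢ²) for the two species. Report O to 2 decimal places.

Proportions for Whitethroat (n=206): 1/206=0.0049, 13/206=0.0631, 16/206=0.0777, 102/206=0.4951, 67/206=0.3252, 7/206=0.0340
Proportions for Lesser Whitethroat (n=182): 37/182=0.2033, 15/182=0.0824, 45/182=0.2473, 27/182=0.1484, 28/182=0.1538, 30/182=0.1648
Σ p₁ᵢp₂ᵢ = 0.000996 + 0.005199 + 0.019215 + 0.073473 + 0.050016 + 0.005603 = 0.154502
Σp_1ᵢ² = 0.0049² + 0.0631² + 0.0777² + 0.4951² + 0.3252² + 0.0340² = 0.000024 + 0.003982 + 0.006037 + 0.245124 + 0.105755 + 0.001156 = 0.362078
Σp_2ᵢ² = 0.2033² + 0.0824² + 0.2473² + 0.1484² + 0.1538² + 0.1648² = 0.041331 + 0.006790 + 0.061157 + 0.022023 + 0.023654 + 0.027159 = 0.182114
O = 0.154502 / √(0.362078 × 0.182114) = 0.154502 / 0.2567868 = 0.6017

0.60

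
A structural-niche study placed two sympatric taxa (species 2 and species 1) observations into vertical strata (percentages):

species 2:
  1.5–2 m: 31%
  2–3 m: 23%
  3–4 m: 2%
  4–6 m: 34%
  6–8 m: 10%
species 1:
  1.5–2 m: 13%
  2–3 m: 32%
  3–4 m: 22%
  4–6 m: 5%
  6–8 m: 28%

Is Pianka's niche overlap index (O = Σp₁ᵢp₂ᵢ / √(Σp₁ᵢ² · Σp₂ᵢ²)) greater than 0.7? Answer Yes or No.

Convert percentages to proportions (divide by 100).
Σ p₁ᵢp₂ᵢ = 0.0403 + 0.0736 + 0.0044 + 0.0170 + 0.0280 = 0.1633
Σp_1ᵢ² = 0.31² + 0.23² + 0.02² + 0.34² + 0.10² = 0.0961 + 0.0529 + 0.0004 + 0.1156 + 0.0100 = 0.2750
Σp_2ᵢ² = 0.13² + 0.32² + 0.22² + 0.05² + 0.28² = 0.0169 + 0.1024 + 0.0484 + 0.0025 + 0.0784 = 0.2486
O = 0.1633 / √(0.2750 × 0.2486) = 0.1633 / 0.26147 = 0.6245
O = 0.6245 < 0.7 → No.

No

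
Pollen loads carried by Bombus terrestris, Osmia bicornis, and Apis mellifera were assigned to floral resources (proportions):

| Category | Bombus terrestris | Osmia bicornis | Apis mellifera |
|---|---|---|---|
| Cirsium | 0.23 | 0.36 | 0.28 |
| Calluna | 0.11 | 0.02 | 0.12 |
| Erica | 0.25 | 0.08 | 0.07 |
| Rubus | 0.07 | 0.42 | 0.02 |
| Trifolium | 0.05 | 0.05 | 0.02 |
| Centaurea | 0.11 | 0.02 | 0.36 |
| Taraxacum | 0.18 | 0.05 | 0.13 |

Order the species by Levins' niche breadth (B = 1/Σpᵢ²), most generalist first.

Σp_terrᵢ² = 0.23² + 0.11² + 0.25² + 0.07² + 0.05² + 0.11² + 0.18² = 0.0529 + 0.0121 + 0.0625 + 0.0049 + 0.0025 + 0.0121 + 0.0324 = 0.1794
B_terr = 1 / 0.1794 = 5.5741
Σp_bicoᵢ² = 0.36² + 0.02² + 0.08² + 0.42² + 0.05² + 0.02² + 0.05² = 0.1296 + 0.0004 + 0.0064 + 0.1764 + 0.0025 + 0.0004 + 0.0025 = 0.3182
B_bico = 1 / 0.3182 = 3.1427
Σp_mellᵢ² = 0.28² + 0.12² + 0.07² + 0.02² + 0.02² + 0.36² + 0.13² = 0.0784 + 0.0144 + 0.0049 + 0.0004 + 0.0004 + 0.1296 + 0.0169 = 0.2450
B_mell = 1 / 0.2450 = 4.0816
Ranking by B (broadest → narrowest): Bombus terrestris (5.57) > Apis mellifera (4.08) > Osmia bicornis (3.14)

Bombus terrestris > Apis mellifera > Osmia bicornis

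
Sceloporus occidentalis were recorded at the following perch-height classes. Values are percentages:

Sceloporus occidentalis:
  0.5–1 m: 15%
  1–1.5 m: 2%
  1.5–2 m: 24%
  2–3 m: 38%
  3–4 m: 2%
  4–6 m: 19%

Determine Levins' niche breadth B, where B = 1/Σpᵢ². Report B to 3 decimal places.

3.826

Convert percentages to proportions (divide by 100).
Σpᵢ² = 0.15² + 0.02² + 0.24² + 0.38² + 0.02² + 0.19² = 0.0225 + 0.0004 + 0.0576 + 0.1444 + 0.0004 + 0.0361 = 0.2614
B = 1 / 0.2614 = 3.82555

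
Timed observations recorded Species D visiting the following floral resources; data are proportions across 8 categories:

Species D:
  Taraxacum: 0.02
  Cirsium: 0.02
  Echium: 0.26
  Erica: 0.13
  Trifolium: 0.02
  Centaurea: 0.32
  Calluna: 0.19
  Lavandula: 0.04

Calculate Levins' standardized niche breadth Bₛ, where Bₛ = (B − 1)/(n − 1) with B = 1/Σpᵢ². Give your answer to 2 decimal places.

Σpᵢ² = 0.02² + 0.02² + 0.26² + 0.13² + 0.02² + 0.32² + 0.19² + 0.04² = 0.0004 + 0.0004 + 0.0676 + 0.0169 + 0.0004 + 0.1024 + 0.0361 + 0.0016 = 0.2258
B = 1 / 0.2258 = 4.4287
Bₛ = (B − 1)/(n − 1) = (4.4287 − 1)/(8 − 1) = 3.4287/7 = 0.4898

0.49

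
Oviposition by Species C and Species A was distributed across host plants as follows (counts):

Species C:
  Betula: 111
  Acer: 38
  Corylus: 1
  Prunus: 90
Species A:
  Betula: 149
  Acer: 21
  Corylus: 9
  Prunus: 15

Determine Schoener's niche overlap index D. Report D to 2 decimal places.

0.65

Proportions for Species C (n=240): 111/240=0.4625, 38/240=0.1583, 1/240=0.0042, 90/240=0.3750
Proportions for Species A (n=194): 149/194=0.7680, 21/194=0.1082, 9/194=0.0464, 15/194=0.0773
Σ|p₁ᵢ − p₂ᵢ| = 0.3055 + 0.0501 + 0.0422 + 0.2977 = 0.6955
D = 1 − ½ × 0.6955 = 1 − 0.34775 = 0.65225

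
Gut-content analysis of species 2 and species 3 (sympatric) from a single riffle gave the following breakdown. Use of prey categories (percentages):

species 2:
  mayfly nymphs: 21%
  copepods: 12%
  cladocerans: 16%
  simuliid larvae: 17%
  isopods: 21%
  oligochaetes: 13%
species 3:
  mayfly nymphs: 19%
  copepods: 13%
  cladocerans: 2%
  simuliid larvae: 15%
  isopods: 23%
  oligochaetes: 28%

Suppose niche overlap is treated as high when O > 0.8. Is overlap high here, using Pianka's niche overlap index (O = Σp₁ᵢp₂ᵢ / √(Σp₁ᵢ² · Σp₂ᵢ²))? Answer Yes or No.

Convert percentages to proportions (divide by 100).
Σ p₁ᵢp₂ᵢ = 0.0399 + 0.0156 + 0.0032 + 0.0255 + 0.0483 + 0.0364 = 0.1689
Σp_1ᵢ² = 0.21² + 0.12² + 0.16² + 0.17² + 0.21² + 0.13² = 0.0441 + 0.0144 + 0.0256 + 0.0289 + 0.0441 + 0.0169 = 0.1740
Σp_2ᵢ² = 0.19² + 0.13² + 0.02² + 0.15² + 0.23² + 0.28² = 0.0361 + 0.0169 + 0.0004 + 0.0225 + 0.0529 + 0.0784 = 0.2072
O = 0.1689 / √(0.1740 × 0.2072) = 0.1689 / 0.18988 = 0.8895
O = 0.8895 > 0.8 → Yes.

Yes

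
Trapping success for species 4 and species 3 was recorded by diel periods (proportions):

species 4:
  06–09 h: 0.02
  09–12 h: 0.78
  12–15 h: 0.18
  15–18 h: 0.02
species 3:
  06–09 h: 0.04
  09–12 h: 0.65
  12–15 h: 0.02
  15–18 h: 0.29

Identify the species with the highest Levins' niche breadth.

species 3

Σp_4ᵢ² = 0.02² + 0.78² + 0.18² + 0.02² = 0.0004 + 0.6084 + 0.0324 + 0.0004 = 0.6416
B_4 = 1 / 0.6416 = 1.5586
Σp_3ᵢ² = 0.04² + 0.65² + 0.02² + 0.29² = 0.0016 + 0.4225 + 0.0004 + 0.0841 = 0.5086
B_3 = 1 / 0.5086 = 1.9662
Highest B → broadest niche (most generalist): species 3 (B = 1.97).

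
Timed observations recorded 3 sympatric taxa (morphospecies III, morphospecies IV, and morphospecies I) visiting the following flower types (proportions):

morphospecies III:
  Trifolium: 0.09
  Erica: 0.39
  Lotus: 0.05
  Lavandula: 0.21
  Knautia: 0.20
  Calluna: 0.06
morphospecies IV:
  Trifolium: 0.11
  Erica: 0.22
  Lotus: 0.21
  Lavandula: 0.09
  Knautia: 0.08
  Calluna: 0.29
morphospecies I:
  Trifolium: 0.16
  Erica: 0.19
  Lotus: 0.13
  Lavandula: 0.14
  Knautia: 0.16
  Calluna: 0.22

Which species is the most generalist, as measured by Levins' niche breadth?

Σp_IIIᵢ² = 0.09² + 0.39² + 0.05² + 0.21² + 0.20² + 0.06² = 0.0081 + 0.1521 + 0.0025 + 0.0441 + 0.0400 + 0.0036 = 0.2504
B_III = 1 / 0.2504 = 3.9936
Σp_IVᵢ² = 0.11² + 0.22² + 0.21² + 0.09² + 0.08² + 0.29² = 0.0121 + 0.0484 + 0.0441 + 0.0081 + 0.0064 + 0.0841 = 0.2032
B_IV = 1 / 0.2032 = 4.9213
Σp_Iᵢ² = 0.16² + 0.19² + 0.13² + 0.14² + 0.16² + 0.22² = 0.0256 + 0.0361 + 0.0169 + 0.0196 + 0.0256 + 0.0484 = 0.1722
B_I = 1 / 0.1722 = 5.8072
Highest B → broadest niche (most generalist): morphospecies I (B = 5.81).

morphospecies I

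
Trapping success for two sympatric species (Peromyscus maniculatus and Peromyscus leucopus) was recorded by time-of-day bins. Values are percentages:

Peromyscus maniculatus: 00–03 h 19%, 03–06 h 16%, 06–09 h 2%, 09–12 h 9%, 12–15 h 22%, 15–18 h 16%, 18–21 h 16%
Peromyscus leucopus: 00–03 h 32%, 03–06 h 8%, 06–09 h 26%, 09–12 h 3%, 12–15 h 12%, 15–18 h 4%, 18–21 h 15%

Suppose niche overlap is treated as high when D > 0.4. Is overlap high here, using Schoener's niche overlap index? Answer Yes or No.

Convert percentages to proportions (divide by 100).
Σ|p₁ᵢ − p₂ᵢ| = 0.13 + 0.08 + 0.24 + 0.06 + 0.10 + 0.12 + 0.01 = 0.74
D = 1 − ½ × 0.74 = 1 − 0.370 = 0.6300
D = 0.6300 > 0.4 → Yes.

Yes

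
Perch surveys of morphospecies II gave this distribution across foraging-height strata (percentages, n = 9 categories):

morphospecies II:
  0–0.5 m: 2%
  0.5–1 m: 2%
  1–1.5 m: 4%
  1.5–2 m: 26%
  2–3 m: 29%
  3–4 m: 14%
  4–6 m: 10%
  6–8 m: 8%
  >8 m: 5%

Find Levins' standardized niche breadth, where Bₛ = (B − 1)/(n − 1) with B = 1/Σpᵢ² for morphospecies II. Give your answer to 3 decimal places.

Convert percentages to proportions (divide by 100).
Σpᵢ² = 0.02² + 0.02² + 0.04² + 0.26² + 0.29² + 0.14² + 0.10² + 0.08² + 0.05² = 0.0004 + 0.0004 + 0.0016 + 0.0676 + 0.0841 + 0.0196 + 0.0100 + 0.0064 + 0.0025 = 0.1926
B = 1 / 0.1926 = 5.19211
Bₛ = (B − 1)/(n − 1) = (5.19211 − 1)/(9 − 1) = 4.19211/8 = 0.52401

0.524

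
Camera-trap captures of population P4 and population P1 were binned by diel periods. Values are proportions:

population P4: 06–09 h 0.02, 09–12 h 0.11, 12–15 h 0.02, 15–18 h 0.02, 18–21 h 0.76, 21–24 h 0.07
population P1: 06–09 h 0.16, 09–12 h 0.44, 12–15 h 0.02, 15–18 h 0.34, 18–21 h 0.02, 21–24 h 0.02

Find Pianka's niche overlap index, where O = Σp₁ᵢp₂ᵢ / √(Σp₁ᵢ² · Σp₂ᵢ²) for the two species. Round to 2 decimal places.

Σ p₁ᵢp₂ᵢ = 0.0032 + 0.0484 + 0.0004 + 0.0068 + 0.0152 + 0.0014 = 0.0754
Σp_1ᵢ² = 0.02² + 0.11² + 0.02² + 0.02² + 0.76² + 0.07² = 0.0004 + 0.0121 + 0.0004 + 0.0004 + 0.5776 + 0.0049 = 0.5958
Σp_2ᵢ² = 0.16² + 0.44² + 0.02² + 0.34² + 0.02² + 0.02² = 0.0256 + 0.1936 + 0.0004 + 0.1156 + 0.0004 + 0.0004 = 0.3360
O = 0.0754 / √(0.5958 × 0.3360) = 0.0754 / 0.44742 = 0.1685

0.17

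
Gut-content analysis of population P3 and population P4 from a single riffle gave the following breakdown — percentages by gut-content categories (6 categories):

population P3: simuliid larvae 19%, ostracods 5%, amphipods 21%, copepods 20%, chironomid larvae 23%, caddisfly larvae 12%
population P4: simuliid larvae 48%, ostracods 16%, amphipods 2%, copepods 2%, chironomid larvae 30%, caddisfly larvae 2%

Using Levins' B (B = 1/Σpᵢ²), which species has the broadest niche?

Convert percentages to proportions (divide by 100).
Σp_P3ᵢ² = 0.19² + 0.05² + 0.21² + 0.20² + 0.23² + 0.12² = 0.0361 + 0.0025 + 0.0441 + 0.0400 + 0.0529 + 0.0144 = 0.1900
B_P3 = 1 / 0.1900 = 5.2632
Σp_P4ᵢ² = 0.48² + 0.16² + 0.02² + 0.02² + 0.30² + 0.02² = 0.2304 + 0.0256 + 0.0004 + 0.0004 + 0.0900 + 0.0004 = 0.3472
B_P4 = 1 / 0.3472 = 2.8802
Highest B → broadest niche (most generalist): population P3 (B = 5.26).

population P3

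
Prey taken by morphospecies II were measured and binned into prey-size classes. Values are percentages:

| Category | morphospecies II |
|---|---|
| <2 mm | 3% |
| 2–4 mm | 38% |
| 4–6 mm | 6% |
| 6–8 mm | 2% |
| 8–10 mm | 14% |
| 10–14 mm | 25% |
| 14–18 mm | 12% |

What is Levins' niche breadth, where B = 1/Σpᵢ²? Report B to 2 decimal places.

4.07

Convert percentages to proportions (divide by 100).
Σpᵢ² = 0.03² + 0.38² + 0.06² + 0.02² + 0.14² + 0.25² + 0.12² = 0.0009 + 0.1444 + 0.0036 + 0.0004 + 0.0196 + 0.0625 + 0.0144 = 0.2458
B = 1 / 0.2458 = 4.0683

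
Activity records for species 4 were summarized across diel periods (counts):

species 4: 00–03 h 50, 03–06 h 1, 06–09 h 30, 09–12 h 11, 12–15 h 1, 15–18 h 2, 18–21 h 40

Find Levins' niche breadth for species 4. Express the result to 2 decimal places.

Proportions for species 4 (n=135): 50/135=0.3704, 1/135=0.0074, 30/135=0.2222, 11/135=0.0815, 1/135=0.0074, 2/135=0.0148, 40/135=0.2963
Σpᵢ² = 0.3704² + 0.0074² + 0.2222² + 0.0815² + 0.0074² + 0.0148² + 0.2963² = 0.137196 + 0.000055 + 0.049373 + 0.006642 + 0.000055 + 0.000219 + 0.087794 = 0.281334
B = 1 / 0.281334 = 3.5545

3.55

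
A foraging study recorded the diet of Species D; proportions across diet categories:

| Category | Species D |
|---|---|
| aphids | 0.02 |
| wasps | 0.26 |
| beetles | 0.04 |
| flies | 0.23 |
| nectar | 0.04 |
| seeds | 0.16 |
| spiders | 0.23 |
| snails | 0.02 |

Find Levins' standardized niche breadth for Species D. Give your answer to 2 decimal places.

0.56

Σpᵢ² = 0.02² + 0.26² + 0.04² + 0.23² + 0.04² + 0.16² + 0.23² + 0.02² = 0.0004 + 0.0676 + 0.0016 + 0.0529 + 0.0016 + 0.0256 + 0.0529 + 0.0004 = 0.2030
B = 1 / 0.2030 = 4.9261
Bₛ = (B − 1)/(n − 1) = (4.9261 − 1)/(8 − 1) = 3.9261/7 = 0.5609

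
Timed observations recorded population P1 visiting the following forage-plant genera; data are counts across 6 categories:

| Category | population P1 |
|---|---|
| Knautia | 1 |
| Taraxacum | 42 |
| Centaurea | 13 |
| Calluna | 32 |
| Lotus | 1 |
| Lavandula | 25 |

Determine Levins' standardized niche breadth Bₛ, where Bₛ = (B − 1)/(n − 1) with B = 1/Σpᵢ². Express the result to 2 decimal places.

0.53

Proportions for population P1 (n=114): 1/114=0.0088, 42/114=0.3684, 13/114=0.1140, 32/114=0.2807, 1/114=0.0088, 25/114=0.2193
Σpᵢ² = 0.0088² + 0.3684² + 0.1140² + 0.2807² + 0.0088² + 0.2193² = 0.000077 + 0.135719 + 0.012996 + 0.078792 + 0.000077 + 0.048092 = 0.275753
B = 1 / 0.275753 = 3.6264
Bₛ = (B − 1)/(n − 1) = (3.6264 − 1)/(6 − 1) = 2.6264/5 = 0.5253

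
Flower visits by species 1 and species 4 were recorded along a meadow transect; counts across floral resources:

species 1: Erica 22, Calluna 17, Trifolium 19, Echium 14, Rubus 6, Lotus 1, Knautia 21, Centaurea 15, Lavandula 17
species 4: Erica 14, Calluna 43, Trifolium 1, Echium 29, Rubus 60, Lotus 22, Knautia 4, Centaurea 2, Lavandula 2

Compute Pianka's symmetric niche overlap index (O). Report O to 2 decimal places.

0.49

Proportions for species 1 (n=132): 22/132=0.1667, 17/132=0.1288, 19/132=0.1439, 14/132=0.1061, 6/132=0.0455, 1/132=0.0076, 21/132=0.1591, 15/132=0.1136, 17/132=0.1288
Proportions for species 4 (n=177): 14/177=0.0791, 43/177=0.2429, 1/177=0.0056, 29/177=0.1638, 60/177=0.3390, 22/177=0.1243, 4/177=0.0226, 2/177=0.0113, 2/177=0.0113
Σ p₁ᵢp₂ᵢ = 0.013186 + 0.031286 + 0.000806 + 0.017379 + 0.015425 + 0.000945 + 0.003596 + 0.001284 + 0.001455 = 0.085362
Σp_1ᵢ² = 0.1667² + 0.1288² + 0.1439² + 0.1061² + 0.0455² + 0.0076² + 0.1591² + 0.1136² + 0.1288² = 0.027789 + 0.016589 + 0.020707 + 0.011257 + 0.002070 + 0.000058 + 0.025313 + 0.012905 + 0.016589 = 0.133277
Σp_2ᵢ² = 0.0791² + 0.2429² + 0.0056² + 0.1638² + 0.3390² + 0.1243² + 0.0226² + 0.0113² + 0.0113² = 0.006257 + 0.059000 + 0.000031 + 0.026830 + 0.114921 + 0.015450 + 0.000511 + 0.000128 + 0.000128 = 0.223256
O = 0.085362 / √(0.133277 × 0.223256) = 0.085362 / 0.1724961 = 0.4949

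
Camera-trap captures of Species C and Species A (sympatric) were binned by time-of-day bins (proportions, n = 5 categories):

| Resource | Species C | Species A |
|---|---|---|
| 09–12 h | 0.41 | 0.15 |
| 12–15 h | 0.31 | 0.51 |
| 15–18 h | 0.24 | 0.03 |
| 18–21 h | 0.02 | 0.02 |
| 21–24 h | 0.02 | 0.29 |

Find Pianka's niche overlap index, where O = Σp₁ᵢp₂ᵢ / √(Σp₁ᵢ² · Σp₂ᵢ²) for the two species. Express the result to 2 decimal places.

Σ p₁ᵢp₂ᵢ = 0.0615 + 0.1581 + 0.0072 + 0.0004 + 0.0058 = 0.2330
Σp_1ᵢ² = 0.41² + 0.31² + 0.24² + 0.02² + 0.02² = 0.1681 + 0.0961 + 0.0576 + 0.0004 + 0.0004 = 0.3226
Σp_2ᵢ² = 0.15² + 0.51² + 0.03² + 0.02² + 0.29² = 0.0225 + 0.2601 + 0.0009 + 0.0004 + 0.0841 = 0.3680
O = 0.2330 / √(0.3226 × 0.3680) = 0.2330 / 0.34455 = 0.6762

0.68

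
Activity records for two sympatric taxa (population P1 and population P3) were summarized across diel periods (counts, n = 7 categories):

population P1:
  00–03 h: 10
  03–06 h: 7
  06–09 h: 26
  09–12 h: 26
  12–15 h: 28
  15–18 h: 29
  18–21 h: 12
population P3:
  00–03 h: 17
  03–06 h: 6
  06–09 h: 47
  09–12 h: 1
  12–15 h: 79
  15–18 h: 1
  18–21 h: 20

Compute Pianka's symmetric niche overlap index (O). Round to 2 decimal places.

0.72

Proportions for population P1 (n=138): 10/138=0.0725, 7/138=0.0507, 26/138=0.1884, 26/138=0.1884, 28/138=0.2029, 29/138=0.2101, 12/138=0.0870
Proportions for population P3 (n=171): 17/171=0.0994, 6/171=0.0351, 47/171=0.2749, 1/171=0.0058, 79/171=0.4620, 1/171=0.0058, 20/171=0.1170
Σ p₁ᵢp₂ᵢ = 0.007207 + 0.001780 + 0.051791 + 0.001093 + 0.093740 + 0.001219 + 0.010179 = 0.167009
Σp_1ᵢ² = 0.0725² + 0.0507² + 0.1884² + 0.1884² + 0.2029² + 0.2101² + 0.0870² = 0.005256 + 0.002570 + 0.035495 + 0.035495 + 0.041168 + 0.044142 + 0.007569 = 0.171695
Σp_2ᵢ² = 0.0994² + 0.0351² + 0.2749² + 0.0058² + 0.4620² + 0.0058² + 0.1170² = 0.009880 + 0.001232 + 0.075570 + 0.000034 + 0.213444 + 0.000034 + 0.013689 = 0.313883
O = 0.167009 / √(0.171695 × 0.313883) = 0.167009 / 0.2321468 = 0.7194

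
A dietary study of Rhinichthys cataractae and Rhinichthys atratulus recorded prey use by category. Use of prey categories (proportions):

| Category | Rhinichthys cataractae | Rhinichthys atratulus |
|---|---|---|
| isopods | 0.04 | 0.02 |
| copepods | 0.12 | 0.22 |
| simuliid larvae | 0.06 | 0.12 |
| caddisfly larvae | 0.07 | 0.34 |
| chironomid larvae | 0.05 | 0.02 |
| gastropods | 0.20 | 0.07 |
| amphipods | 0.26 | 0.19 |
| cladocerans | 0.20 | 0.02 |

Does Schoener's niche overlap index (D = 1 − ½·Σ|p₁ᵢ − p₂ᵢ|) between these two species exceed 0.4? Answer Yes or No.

Σ|p₁ᵢ − p₂ᵢ| = 0.02 + 0.10 + 0.06 + 0.27 + 0.03 + 0.13 + 0.07 + 0.18 = 0.86
D = 1 − ½ × 0.86 = 1 − 0.430 = 0.5700
D = 0.5700 > 0.4 → Yes.

Yes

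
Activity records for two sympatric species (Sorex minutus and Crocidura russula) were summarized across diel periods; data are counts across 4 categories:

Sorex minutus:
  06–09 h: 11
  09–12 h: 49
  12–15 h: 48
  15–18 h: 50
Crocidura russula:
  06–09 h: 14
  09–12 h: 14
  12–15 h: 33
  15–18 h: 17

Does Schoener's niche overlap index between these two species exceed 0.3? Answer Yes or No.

Yes

Proportions for Sorex minutus (n=158): 11/158=0.0696, 49/158=0.3101, 48/158=0.3038, 50/158=0.3165
Proportions for Crocidura russula (n=78): 14/78=0.1795, 14/78=0.1795, 33/78=0.4231, 17/78=0.2179
Σ|p₁ᵢ − p₂ᵢ| = 0.1099 + 0.1306 + 0.1193 + 0.0986 = 0.4584
D = 1 − ½ × 0.4584 = 1 − 0.22920 = 0.77080
D = 0.77080 > 0.3 → Yes.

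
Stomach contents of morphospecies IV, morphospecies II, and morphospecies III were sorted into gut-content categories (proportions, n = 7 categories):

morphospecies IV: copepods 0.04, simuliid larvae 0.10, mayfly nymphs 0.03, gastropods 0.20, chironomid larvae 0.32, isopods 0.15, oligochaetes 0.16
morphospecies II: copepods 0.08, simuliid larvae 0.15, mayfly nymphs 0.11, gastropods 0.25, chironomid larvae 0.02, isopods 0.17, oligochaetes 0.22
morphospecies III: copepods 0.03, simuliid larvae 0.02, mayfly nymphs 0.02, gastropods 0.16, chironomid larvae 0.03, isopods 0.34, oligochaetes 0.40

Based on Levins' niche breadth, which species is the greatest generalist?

morphospecies II

Σp_IVᵢ² = 0.04² + 0.10² + 0.03² + 0.20² + 0.32² + 0.15² + 0.16² = 0.0016 + 0.0100 + 0.0009 + 0.0400 + 0.1024 + 0.0225 + 0.0256 = 0.2030
B_IV = 1 / 0.2030 = 4.9261
Σp_IIᵢ² = 0.08² + 0.15² + 0.11² + 0.25² + 0.02² + 0.17² + 0.22² = 0.0064 + 0.0225 + 0.0121 + 0.0625 + 0.0004 + 0.0289 + 0.0484 = 0.1812
B_II = 1 / 0.1812 = 5.5188
Σp_IIIᵢ² = 0.03² + 0.02² + 0.02² + 0.16² + 0.03² + 0.34² + 0.40² = 0.0009 + 0.0004 + 0.0004 + 0.0256 + 0.0009 + 0.1156 + 0.1600 = 0.3038
B_III = 1 / 0.3038 = 3.2916
Highest B → broadest niche (most generalist): morphospecies II (B = 5.52).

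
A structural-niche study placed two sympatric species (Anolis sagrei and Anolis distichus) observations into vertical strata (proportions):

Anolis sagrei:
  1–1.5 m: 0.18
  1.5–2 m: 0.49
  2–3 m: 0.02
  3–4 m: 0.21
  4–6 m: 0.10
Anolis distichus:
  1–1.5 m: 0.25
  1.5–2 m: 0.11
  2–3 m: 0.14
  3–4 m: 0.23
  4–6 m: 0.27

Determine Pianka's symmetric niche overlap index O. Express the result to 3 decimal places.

Σ p₁ᵢp₂ᵢ = 0.0450 + 0.0539 + 0.0028 + 0.0483 + 0.0270 = 0.1770
Σp_1ᵢ² = 0.18² + 0.49² + 0.02² + 0.21² + 0.10² = 0.0324 + 0.2401 + 0.0004 + 0.0441 + 0.0100 = 0.3270
Σp_2ᵢ² = 0.25² + 0.11² + 0.14² + 0.23² + 0.27² = 0.0625 + 0.0121 + 0.0196 + 0.0529 + 0.0729 = 0.2200
O = 0.1770 / √(0.3270 × 0.2200) = 0.1770 / 0.268216 = 0.65992

0.660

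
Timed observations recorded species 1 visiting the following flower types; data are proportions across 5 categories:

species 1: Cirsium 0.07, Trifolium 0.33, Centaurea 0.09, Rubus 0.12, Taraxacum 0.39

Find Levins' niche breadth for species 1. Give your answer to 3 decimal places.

3.467

Σpᵢ² = 0.07² + 0.33² + 0.09² + 0.12² + 0.39² = 0.0049 + 0.1089 + 0.0081 + 0.0144 + 0.1521 = 0.2884
B = 1 / 0.2884 = 3.46741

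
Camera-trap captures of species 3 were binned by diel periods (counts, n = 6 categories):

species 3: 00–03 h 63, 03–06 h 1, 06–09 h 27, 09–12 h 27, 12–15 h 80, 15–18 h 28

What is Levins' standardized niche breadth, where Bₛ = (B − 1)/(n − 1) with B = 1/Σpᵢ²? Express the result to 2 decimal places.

0.61

Proportions for species 3 (n=226): 63/226=0.2788, 1/226=0.0044, 27/226=0.1195, 27/226=0.1195, 80/226=0.3540, 28/226=0.1239
Σpᵢ² = 0.2788² + 0.0044² + 0.1195² + 0.1195² + 0.3540² + 0.1239² = 0.077729 + 0.000019 + 0.014280 + 0.014280 + 0.125316 + 0.015351 = 0.246975
B = 1 / 0.246975 = 4.0490
Bₛ = (B − 1)/(n − 1) = (4.0490 − 1)/(6 − 1) = 3.0490/5 = 0.6098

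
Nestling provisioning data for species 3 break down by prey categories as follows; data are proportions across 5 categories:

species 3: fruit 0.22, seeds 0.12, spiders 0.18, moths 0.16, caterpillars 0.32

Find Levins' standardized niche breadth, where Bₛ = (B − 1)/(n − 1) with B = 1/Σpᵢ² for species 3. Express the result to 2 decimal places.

0.87

Σpᵢ² = 0.22² + 0.12² + 0.18² + 0.16² + 0.32² = 0.0484 + 0.0144 + 0.0324 + 0.0256 + 0.1024 = 0.2232
B = 1 / 0.2232 = 4.4803
Bₛ = (B − 1)/(n − 1) = (4.4803 − 1)/(5 − 1) = 3.4803/4 = 0.8701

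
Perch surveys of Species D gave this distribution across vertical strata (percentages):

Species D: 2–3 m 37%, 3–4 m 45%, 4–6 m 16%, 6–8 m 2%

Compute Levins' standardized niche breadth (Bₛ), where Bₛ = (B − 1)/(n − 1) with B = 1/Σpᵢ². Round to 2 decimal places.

Convert percentages to proportions (divide by 100).
Σpᵢ² = 0.37² + 0.45² + 0.16² + 0.02² = 0.1369 + 0.2025 + 0.0256 + 0.0004 = 0.3654
B = 1 / 0.3654 = 2.7367
Bₛ = (B − 1)/(n − 1) = (2.7367 − 1)/(4 − 1) = 1.7367/3 = 0.5789

0.58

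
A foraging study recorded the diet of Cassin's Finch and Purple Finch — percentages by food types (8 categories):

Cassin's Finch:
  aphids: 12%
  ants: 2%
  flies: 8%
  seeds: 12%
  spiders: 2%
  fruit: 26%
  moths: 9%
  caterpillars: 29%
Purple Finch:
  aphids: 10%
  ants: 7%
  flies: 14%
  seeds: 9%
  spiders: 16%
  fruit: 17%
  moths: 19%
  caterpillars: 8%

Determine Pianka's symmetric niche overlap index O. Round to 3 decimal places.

Convert percentages to proportions (divide by 100).
Σ p₁ᵢp₂ᵢ = 0.0120 + 0.0014 + 0.0112 + 0.0108 + 0.0032 + 0.0442 + 0.0171 + 0.0232 = 0.1231
Σp_1ᵢ² = 0.12² + 0.02² + 0.08² + 0.12² + 0.02² + 0.26² + 0.09² + 0.29² = 0.0144 + 0.0004 + 0.0064 + 0.0144 + 0.0004 + 0.0676 + 0.0081 + 0.0841 = 0.1958
Σp_2ᵢ² = 0.10² + 0.07² + 0.14² + 0.09² + 0.16² + 0.17² + 0.19² + 0.08² = 0.0100 + 0.0049 + 0.0196 + 0.0081 + 0.0256 + 0.0289 + 0.0361 + 0.0064 = 0.1396
O = 0.1231 / √(0.1958 × 0.1396) = 0.1231 / 0.165329 = 0.74458

0.745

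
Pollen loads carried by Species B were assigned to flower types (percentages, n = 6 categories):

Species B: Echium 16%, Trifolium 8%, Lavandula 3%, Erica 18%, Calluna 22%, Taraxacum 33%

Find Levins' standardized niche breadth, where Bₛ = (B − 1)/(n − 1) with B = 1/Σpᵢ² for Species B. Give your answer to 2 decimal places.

0.70

Convert percentages to proportions (divide by 100).
Σpᵢ² = 0.16² + 0.08² + 0.03² + 0.18² + 0.22² + 0.33² = 0.0256 + 0.0064 + 0.0009 + 0.0324 + 0.0484 + 0.1089 = 0.2226
B = 1 / 0.2226 = 4.4924
Bₛ = (B − 1)/(n − 1) = (4.4924 − 1)/(6 − 1) = 3.4924/5 = 0.6985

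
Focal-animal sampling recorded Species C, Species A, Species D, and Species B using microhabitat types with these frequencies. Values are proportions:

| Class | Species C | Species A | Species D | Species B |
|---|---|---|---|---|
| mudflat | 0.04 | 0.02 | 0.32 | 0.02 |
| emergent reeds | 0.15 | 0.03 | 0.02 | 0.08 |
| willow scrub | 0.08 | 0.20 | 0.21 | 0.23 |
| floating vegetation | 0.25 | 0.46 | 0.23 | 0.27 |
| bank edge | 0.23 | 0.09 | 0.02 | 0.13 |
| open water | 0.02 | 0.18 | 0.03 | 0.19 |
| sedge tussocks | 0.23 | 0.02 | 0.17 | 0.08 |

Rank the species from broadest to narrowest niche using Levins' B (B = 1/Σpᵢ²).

Σp_Cᵢ² = 0.04² + 0.15² + 0.08² + 0.25² + 0.23² + 0.02² + 0.23² = 0.0016 + 0.0225 + 0.0064 + 0.0625 + 0.0529 + 0.0004 + 0.0529 = 0.1992
B_C = 1 / 0.1992 = 5.0201
Σp_Aᵢ² = 0.02² + 0.03² + 0.20² + 0.46² + 0.09² + 0.18² + 0.02² = 0.0004 + 0.0009 + 0.0400 + 0.2116 + 0.0081 + 0.0324 + 0.0004 = 0.2938
B_A = 1 / 0.2938 = 3.4037
Σp_Dᵢ² = 0.32² + 0.02² + 0.21² + 0.23² + 0.02² + 0.03² + 0.17² = 0.1024 + 0.0004 + 0.0441 + 0.0529 + 0.0004 + 0.0009 + 0.0289 = 0.2300
B_D = 1 / 0.2300 = 4.3478
Σp_Bᵢ² = 0.02² + 0.08² + 0.23² + 0.27² + 0.13² + 0.19² + 0.08² = 0.0004 + 0.0064 + 0.0529 + 0.0729 + 0.0169 + 0.0361 + 0.0064 = 0.1920
B_B = 1 / 0.1920 = 5.2083
Ranking by B (broadest → narrowest): Species B (5.21) > Species C (5.02) > Species D (4.35) > Species A (3.40)

Species B > Species C > Species D > Species A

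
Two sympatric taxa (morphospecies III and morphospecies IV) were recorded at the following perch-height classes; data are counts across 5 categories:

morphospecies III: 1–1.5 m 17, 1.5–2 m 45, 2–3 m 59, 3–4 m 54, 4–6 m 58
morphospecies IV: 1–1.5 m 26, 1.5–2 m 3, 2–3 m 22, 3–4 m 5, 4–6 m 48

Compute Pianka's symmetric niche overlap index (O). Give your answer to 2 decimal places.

0.76

Proportions for morphospecies III (n=233): 17/233=0.0730, 45/233=0.1931, 59/233=0.2532, 54/233=0.2318, 58/233=0.2489
Proportions for morphospecies IV (n=104): 26/104=0.2500, 3/104=0.0288, 22/104=0.2115, 5/104=0.0481, 48/104=0.4615
Σ p₁ᵢp₂ᵢ = 0.018250 + 0.005561 + 0.053552 + 0.011150 + 0.114867 = 0.203380
Σp_1ᵢ² = 0.0730² + 0.1931² + 0.2532² + 0.2318² + 0.2489² = 0.005329 + 0.037288 + 0.064110 + 0.053731 + 0.061951 = 0.222409
Σp_2ᵢ² = 0.2500² + 0.0288² + 0.2115² + 0.0481² + 0.4615² = 0.062500 + 0.000829 + 0.044732 + 0.002314 + 0.212982 = 0.323357
O = 0.203380 / √(0.222409 × 0.323357) = 0.203380 / 0.2681744 = 0.7584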